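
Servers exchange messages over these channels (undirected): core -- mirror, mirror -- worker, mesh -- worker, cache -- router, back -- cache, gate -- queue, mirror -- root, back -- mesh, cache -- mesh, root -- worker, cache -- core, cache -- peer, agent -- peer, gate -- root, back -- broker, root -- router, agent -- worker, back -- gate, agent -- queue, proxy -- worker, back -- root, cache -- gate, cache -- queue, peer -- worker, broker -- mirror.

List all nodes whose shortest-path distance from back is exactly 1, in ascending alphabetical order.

Level 0: back
Level 1: broker, cache, gate, mesh, root
Level 2: core, mirror, peer, queue, router, worker
Level 3: agent, proxy

broker, cache, gate, mesh, root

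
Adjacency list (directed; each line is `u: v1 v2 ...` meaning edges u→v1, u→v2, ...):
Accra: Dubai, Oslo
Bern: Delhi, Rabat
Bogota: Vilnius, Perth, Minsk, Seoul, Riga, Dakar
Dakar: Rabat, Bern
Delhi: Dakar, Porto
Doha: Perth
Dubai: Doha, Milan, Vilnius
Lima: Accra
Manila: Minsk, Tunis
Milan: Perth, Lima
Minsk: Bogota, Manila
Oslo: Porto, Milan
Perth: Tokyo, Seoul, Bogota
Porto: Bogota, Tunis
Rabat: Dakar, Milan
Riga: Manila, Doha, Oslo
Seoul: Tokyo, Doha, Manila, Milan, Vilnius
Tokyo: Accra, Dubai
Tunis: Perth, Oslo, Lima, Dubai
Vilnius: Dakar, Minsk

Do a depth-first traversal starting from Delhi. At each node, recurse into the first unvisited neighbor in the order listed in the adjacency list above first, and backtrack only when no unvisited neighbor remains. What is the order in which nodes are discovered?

Delhi -> Dakar -> Rabat -> Milan -> Perth -> Tokyo -> Accra -> Dubai -> Doha -> Vilnius -> Minsk -> Bogota -> Seoul -> Manila -> Tunis -> Oslo -> Porto -> Lima -> Riga -> Bern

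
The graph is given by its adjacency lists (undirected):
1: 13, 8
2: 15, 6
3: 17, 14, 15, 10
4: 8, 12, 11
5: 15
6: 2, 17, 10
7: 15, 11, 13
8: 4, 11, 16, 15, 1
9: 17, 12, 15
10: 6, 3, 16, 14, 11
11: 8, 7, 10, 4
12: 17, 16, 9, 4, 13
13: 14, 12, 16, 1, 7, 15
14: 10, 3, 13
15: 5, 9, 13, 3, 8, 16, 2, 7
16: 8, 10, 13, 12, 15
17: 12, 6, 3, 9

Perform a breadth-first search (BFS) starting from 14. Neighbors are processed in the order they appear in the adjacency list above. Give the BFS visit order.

Visit 14; enqueue 10, 3, 13 → queue [10, 3, 13]
Visit 10; enqueue 6, 16, 11 → queue [3, 13, 6, 16, 11]
Visit 3; enqueue 17, 15 → queue [13, 6, 16, 11, 17, 15]
Visit 13; enqueue 12, 1, 7 → queue [6, 16, 11, 17, 15, 12, 1, 7]
Visit 6; enqueue 2 → queue [16, 11, 17, 15, 12, 1, 7, 2]
Visit 16; enqueue 8 → queue [11, 17, 15, 12, 1, 7, 2, 8]
Visit 11; enqueue 4 → queue [17, 15, 12, 1, 7, 2, 8, 4]
Visit 17; enqueue 9 → queue [15, 12, 1, 7, 2, 8, 4, 9]
Visit 15; enqueue 5 → queue [12, 1, 7, 2, 8, 4, 9, 5]
Visit 12 → queue [1, 7, 2, 8, 4, 9, 5]
Visit 1 → queue [7, 2, 8, 4, 9, 5]
Visit 7 → queue [2, 8, 4, 9, 5]
Visit 2 → queue [8, 4, 9, 5]
Visit 8 → queue [4, 9, 5]
Visit 4 → queue [9, 5]
Visit 9 → queue [5]
Visit 5 → queue []

14, 10, 3, 13, 6, 16, 11, 17, 15, 12, 1, 7, 2, 8, 4, 9, 5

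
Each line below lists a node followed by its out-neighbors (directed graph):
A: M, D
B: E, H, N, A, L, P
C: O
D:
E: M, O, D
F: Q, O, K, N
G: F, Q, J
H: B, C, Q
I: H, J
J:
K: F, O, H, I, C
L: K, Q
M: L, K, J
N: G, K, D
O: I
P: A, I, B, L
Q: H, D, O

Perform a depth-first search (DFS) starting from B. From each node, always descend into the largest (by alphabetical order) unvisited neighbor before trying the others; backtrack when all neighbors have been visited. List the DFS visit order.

Visit B
B → P
P → L
L → Q
Q → O
O → I
I → J
I → H
H → C
Q → D
L → K
K → F
F → N
N → G
P → A
A → M
B → E

B, P, L, Q, O, I, J, H, C, D, K, F, N, G, A, M, E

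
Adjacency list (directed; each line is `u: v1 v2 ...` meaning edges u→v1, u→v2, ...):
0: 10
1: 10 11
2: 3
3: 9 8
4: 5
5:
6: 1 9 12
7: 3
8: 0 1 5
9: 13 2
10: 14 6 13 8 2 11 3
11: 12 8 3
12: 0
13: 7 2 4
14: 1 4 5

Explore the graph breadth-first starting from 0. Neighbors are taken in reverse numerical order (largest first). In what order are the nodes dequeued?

0, 10, 14, 13, 11, 8, 6, 3, 2, 5, 4, 1, 7, 12, 9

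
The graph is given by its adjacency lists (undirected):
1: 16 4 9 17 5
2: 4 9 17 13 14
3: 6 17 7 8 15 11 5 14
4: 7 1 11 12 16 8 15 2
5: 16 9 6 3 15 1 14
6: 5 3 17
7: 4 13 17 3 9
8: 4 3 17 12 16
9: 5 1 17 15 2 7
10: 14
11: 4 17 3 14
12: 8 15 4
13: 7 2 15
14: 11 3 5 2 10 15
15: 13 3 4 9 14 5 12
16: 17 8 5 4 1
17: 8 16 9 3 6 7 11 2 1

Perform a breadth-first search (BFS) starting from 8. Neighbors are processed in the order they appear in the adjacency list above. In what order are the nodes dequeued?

8, 4, 3, 17, 12, 16, 7, 1, 11, 15, 2, 6, 5, 14, 9, 13, 10

Visit 8; enqueue 4, 3, 17, 12, 16 → queue [4, 3, 17, 12, 16]
Visit 4; enqueue 7, 1, 11, 15, 2 → queue [3, 17, 12, 16, 7, 1, 11, 15, 2]
Visit 3; enqueue 6, 5, 14 → queue [17, 12, 16, 7, 1, 11, 15, 2, 6, 5, 14]
Visit 17; enqueue 9 → queue [12, 16, 7, 1, 11, 15, 2, 6, 5, 14, 9]
Visit 12 → queue [16, 7, 1, 11, 15, 2, 6, 5, 14, 9]
Visit 16 → queue [7, 1, 11, 15, 2, 6, 5, 14, 9]
Visit 7; enqueue 13 → queue [1, 11, 15, 2, 6, 5, 14, 9, 13]
Visit 1 → queue [11, 15, 2, 6, 5, 14, 9, 13]
Visit 11 → queue [15, 2, 6, 5, 14, 9, 13]
Visit 15 → queue [2, 6, 5, 14, 9, 13]
Visit 2 → queue [6, 5, 14, 9, 13]
Visit 6 → queue [5, 14, 9, 13]
Visit 5 → queue [14, 9, 13]
Visit 14; enqueue 10 → queue [9, 13, 10]
Visit 9 → queue [13, 10]
Visit 13 → queue [10]
Visit 10 → queue []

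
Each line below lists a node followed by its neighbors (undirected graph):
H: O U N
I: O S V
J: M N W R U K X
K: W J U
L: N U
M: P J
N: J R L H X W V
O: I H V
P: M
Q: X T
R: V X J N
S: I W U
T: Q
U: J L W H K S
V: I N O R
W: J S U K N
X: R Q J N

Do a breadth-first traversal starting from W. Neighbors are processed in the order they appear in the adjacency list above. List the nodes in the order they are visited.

Visit W; enqueue J, S, U, K, N → queue [J, S, U, K, N]
Visit J; enqueue M, R, X → queue [S, U, K, N, M, R, X]
Visit S; enqueue I → queue [U, K, N, M, R, X, I]
Visit U; enqueue L, H → queue [K, N, M, R, X, I, L, H]
Visit K → queue [N, M, R, X, I, L, H]
Visit N; enqueue V → queue [M, R, X, I, L, H, V]
Visit M; enqueue P → queue [R, X, I, L, H, V, P]
Visit R → queue [X, I, L, H, V, P]
Visit X; enqueue Q → queue [I, L, H, V, P, Q]
Visit I; enqueue O → queue [L, H, V, P, Q, O]
Visit L → queue [H, V, P, Q, O]
Visit H → queue [V, P, Q, O]
Visit V → queue [P, Q, O]
Visit P → queue [Q, O]
Visit Q; enqueue T → queue [O, T]
Visit O → queue [T]
Visit T → queue []

W -> J -> S -> U -> K -> N -> M -> R -> X -> I -> L -> H -> V -> P -> Q -> O -> T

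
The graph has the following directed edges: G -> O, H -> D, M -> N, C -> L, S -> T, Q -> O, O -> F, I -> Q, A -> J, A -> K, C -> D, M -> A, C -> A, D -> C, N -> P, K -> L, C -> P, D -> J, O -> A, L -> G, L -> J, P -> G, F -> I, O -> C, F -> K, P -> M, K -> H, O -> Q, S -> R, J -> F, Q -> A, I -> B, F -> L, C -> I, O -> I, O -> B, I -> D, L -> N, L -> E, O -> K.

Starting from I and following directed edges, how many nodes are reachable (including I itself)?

BFS from I visits: I, B, D, Q, C, J, A, O, L, P, F, K, E, G, N, M, H
Reachable nodes: 17 of 20 total.

17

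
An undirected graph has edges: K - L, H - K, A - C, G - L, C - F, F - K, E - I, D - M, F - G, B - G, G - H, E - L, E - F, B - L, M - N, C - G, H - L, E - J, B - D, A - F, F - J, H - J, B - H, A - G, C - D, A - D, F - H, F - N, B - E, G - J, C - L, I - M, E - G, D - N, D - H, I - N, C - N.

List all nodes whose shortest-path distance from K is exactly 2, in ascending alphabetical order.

A, B, C, D, E, G, J, N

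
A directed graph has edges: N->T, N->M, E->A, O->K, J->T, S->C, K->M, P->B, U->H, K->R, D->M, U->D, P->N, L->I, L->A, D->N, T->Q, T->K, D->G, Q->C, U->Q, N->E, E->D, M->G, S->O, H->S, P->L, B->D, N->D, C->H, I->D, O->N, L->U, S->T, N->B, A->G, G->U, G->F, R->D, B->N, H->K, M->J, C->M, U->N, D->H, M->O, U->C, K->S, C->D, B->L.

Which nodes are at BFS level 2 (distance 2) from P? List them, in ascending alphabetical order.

A, D, E, I, M, T, U

Level 0: P
Level 1: B, L, N
Level 2: A, D, E, I, M, T, U
Level 3: C, G, H, J, K, O, Q
Level 4: F, R, S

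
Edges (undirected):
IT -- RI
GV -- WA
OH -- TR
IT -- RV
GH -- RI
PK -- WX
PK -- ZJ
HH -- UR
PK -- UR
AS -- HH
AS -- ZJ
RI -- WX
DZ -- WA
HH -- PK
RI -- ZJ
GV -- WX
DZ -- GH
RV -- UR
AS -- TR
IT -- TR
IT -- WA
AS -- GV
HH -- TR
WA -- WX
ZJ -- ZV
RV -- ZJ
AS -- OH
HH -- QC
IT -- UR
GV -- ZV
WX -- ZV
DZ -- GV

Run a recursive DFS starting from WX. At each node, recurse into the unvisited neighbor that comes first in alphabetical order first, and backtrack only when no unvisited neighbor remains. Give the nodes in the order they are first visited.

WX -> GV -> AS -> HH -> PK -> UR -> IT -> RI -> GH -> DZ -> WA -> ZJ -> RV -> ZV -> TR -> OH -> QC

Visit WX
WX → GV
GV → AS
AS → HH
HH → PK
PK → UR
UR → IT
IT → RI
RI → GH
GH → DZ
DZ → WA
RI → ZJ
ZJ → RV
ZJ → ZV
IT → TR
TR → OH
HH → QC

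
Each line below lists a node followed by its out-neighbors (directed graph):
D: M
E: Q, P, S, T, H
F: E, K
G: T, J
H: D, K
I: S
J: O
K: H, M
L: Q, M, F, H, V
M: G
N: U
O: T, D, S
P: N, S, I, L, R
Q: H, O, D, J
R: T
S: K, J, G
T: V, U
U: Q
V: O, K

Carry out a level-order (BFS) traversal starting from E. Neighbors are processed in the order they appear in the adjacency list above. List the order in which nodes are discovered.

E → Q → P → S → T → H → O → D → J → N → I → L → R → K → G → V → U → M → F

Visit E; enqueue Q, P, S, T, H → queue [Q, P, S, T, H]
Visit Q; enqueue O, D, J → queue [P, S, T, H, O, D, J]
Visit P; enqueue N, I, L, R → queue [S, T, H, O, D, J, N, I, L, R]
Visit S; enqueue K, G → queue [T, H, O, D, J, N, I, L, R, K, G]
Visit T; enqueue V, U → queue [H, O, D, J, N, I, L, R, K, G, V, U]
Visit H → queue [O, D, J, N, I, L, R, K, G, V, U]
Visit O → queue [D, J, N, I, L, R, K, G, V, U]
Visit D; enqueue M → queue [J, N, I, L, R, K, G, V, U, M]
Visit J → queue [N, I, L, R, K, G, V, U, M]
Visit N → queue [I, L, R, K, G, V, U, M]
Visit I → queue [L, R, K, G, V, U, M]
Visit L; enqueue F → queue [R, K, G, V, U, M, F]
Visit R → queue [K, G, V, U, M, F]
Visit K → queue [G, V, U, M, F]
Visit G → queue [V, U, M, F]
Visit V → queue [U, M, F]
Visit U → queue [M, F]
Visit M → queue [F]
Visit F → queue []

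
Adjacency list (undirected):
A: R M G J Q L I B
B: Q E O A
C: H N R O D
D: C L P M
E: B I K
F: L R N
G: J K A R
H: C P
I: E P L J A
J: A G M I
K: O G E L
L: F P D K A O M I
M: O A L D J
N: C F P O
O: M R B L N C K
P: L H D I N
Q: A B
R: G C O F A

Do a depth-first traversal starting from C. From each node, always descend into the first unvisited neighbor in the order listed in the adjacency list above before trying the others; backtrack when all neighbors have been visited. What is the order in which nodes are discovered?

C → H → P → L → F → R → G → J → A → M → O → B → Q → E → I → K → N → D

Visit C
C → H
H → P
P → L
L → F
F → R
R → G
G → J
J → A
A → M
M → O
O → B
B → Q
B → E
E → I
E → K
O → N
M → D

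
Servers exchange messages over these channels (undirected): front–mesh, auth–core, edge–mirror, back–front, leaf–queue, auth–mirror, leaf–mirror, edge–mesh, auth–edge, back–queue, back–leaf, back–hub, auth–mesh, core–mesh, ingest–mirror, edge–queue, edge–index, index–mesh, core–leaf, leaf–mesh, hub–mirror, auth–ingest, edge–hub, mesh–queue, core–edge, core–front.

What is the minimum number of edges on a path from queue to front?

2

Level 0: queue
Level 1: back, edge, leaf, mesh
Level 2: auth, core, front, hub, index, mirror
Level 3: ingest
front first appears at level 2.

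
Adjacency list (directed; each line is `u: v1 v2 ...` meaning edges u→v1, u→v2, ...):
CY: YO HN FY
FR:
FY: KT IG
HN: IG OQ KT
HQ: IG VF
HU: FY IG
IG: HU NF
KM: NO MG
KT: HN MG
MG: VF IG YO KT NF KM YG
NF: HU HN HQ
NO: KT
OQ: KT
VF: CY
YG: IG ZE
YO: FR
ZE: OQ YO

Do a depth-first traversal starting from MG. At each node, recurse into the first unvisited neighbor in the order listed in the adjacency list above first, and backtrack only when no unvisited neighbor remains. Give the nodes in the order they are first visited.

Visit MG
MG → VF
VF → CY
CY → YO
YO → FR
CY → HN
HN → IG
IG → HU
HU → FY
FY → KT
IG → NF
NF → HQ
HN → OQ
MG → KM
KM → NO
MG → YG
YG → ZE

MG VF CY YO FR HN IG HU FY KT NF HQ OQ KM NO YG ZE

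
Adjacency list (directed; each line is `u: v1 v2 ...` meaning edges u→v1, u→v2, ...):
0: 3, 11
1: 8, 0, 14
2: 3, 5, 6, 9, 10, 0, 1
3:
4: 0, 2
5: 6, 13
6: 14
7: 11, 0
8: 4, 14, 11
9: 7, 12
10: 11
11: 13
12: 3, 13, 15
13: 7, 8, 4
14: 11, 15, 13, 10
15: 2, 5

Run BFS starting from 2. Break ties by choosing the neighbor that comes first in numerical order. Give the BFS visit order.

2 -> 0 -> 1 -> 3 -> 5 -> 6 -> 9 -> 10 -> 11 -> 8 -> 14 -> 13 -> 7 -> 12 -> 4 -> 15

Visit 2; enqueue 0, 1, 3, 5, 6, 9, 10 → queue [0, 1, 3, 5, 6, 9, 10]
Visit 0; enqueue 11 → queue [1, 3, 5, 6, 9, 10, 11]
Visit 1; enqueue 8, 14 → queue [3, 5, 6, 9, 10, 11, 8, 14]
Visit 3 → queue [5, 6, 9, 10, 11, 8, 14]
Visit 5; enqueue 13 → queue [6, 9, 10, 11, 8, 14, 13]
Visit 6 → queue [9, 10, 11, 8, 14, 13]
Visit 9; enqueue 7, 12 → queue [10, 11, 8, 14, 13, 7, 12]
Visit 10 → queue [11, 8, 14, 13, 7, 12]
Visit 11 → queue [8, 14, 13, 7, 12]
Visit 8; enqueue 4 → queue [14, 13, 7, 12, 4]
Visit 14; enqueue 15 → queue [13, 7, 12, 4, 15]
Visit 13 → queue [7, 12, 4, 15]
Visit 7 → queue [12, 4, 15]
Visit 12 → queue [4, 15]
Visit 4 → queue [15]
Visit 15 → queue []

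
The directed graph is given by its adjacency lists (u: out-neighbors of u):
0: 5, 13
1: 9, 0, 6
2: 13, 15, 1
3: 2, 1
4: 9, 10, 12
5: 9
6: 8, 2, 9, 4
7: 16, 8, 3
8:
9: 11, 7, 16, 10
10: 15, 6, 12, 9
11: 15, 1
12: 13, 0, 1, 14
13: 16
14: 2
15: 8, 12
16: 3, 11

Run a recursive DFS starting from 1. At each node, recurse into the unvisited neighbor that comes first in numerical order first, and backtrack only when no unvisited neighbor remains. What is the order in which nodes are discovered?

1 → 0 → 5 → 9 → 7 → 3 → 2 → 13 → 16 → 11 → 15 → 8 → 12 → 14 → 10 → 6 → 4

Visit 1
1 → 0
0 → 5
5 → 9
9 → 7
7 → 3
3 → 2
2 → 13
13 → 16
16 → 11
11 → 15
15 → 8
15 → 12
12 → 14
9 → 10
10 → 6
6 → 4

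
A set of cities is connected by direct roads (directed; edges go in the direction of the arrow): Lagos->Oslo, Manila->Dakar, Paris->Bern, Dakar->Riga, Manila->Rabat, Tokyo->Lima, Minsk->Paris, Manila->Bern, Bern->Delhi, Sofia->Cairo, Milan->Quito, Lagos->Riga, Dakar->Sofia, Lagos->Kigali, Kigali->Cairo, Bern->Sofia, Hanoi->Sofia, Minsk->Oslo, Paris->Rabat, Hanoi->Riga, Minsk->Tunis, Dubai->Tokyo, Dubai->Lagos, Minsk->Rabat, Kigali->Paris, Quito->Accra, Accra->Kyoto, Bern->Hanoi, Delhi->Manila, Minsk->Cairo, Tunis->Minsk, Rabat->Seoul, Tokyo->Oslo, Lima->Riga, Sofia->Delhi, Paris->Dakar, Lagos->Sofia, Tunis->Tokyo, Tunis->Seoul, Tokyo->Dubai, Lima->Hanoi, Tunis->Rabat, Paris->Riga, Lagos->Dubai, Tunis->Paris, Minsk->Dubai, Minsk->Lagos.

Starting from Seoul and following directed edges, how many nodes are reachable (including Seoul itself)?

1

BFS from Seoul visits: Seoul
Reachable nodes: 1 of 23 total.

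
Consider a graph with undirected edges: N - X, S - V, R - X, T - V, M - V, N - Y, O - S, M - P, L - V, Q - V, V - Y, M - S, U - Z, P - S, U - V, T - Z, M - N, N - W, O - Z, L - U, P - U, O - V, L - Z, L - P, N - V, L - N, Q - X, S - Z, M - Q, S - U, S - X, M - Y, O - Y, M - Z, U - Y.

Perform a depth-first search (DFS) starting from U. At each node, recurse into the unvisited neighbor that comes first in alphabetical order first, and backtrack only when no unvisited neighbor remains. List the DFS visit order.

Visit U
U → L
L → N
N → M
M → P
P → S
S → O
O → V
V → Q
Q → X
X → R
V → T
T → Z
V → Y
N → W

U, L, N, M, P, S, O, V, Q, X, R, T, Z, Y, W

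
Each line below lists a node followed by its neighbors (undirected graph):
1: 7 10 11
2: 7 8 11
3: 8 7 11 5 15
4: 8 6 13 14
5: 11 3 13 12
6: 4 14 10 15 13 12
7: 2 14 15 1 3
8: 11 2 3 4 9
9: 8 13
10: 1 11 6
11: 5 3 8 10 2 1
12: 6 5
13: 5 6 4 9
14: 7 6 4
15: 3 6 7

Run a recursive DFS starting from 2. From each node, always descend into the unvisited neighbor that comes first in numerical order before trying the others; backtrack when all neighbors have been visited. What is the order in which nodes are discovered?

2 -> 7 -> 1 -> 10 -> 6 -> 4 -> 8 -> 3 -> 5 -> 11 -> 12 -> 13 -> 9 -> 15 -> 14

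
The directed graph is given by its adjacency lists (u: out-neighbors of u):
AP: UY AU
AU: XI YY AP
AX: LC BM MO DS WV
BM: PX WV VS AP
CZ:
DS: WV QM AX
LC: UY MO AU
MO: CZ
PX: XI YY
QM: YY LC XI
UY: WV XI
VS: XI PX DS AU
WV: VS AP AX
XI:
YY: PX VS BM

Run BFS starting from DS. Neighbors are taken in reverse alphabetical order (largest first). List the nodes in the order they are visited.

Visit DS; enqueue WV, QM, AX → queue [WV, QM, AX]
Visit WV; enqueue VS, AP → queue [QM, AX, VS, AP]
Visit QM; enqueue YY, XI, LC → queue [AX, VS, AP, YY, XI, LC]
Visit AX; enqueue MO, BM → queue [VS, AP, YY, XI, LC, MO, BM]
Visit VS; enqueue PX, AU → queue [AP, YY, XI, LC, MO, BM, PX, AU]
Visit AP; enqueue UY → queue [YY, XI, LC, MO, BM, PX, AU, UY]
Visit YY → queue [XI, LC, MO, BM, PX, AU, UY]
Visit XI → queue [LC, MO, BM, PX, AU, UY]
Visit LC → queue [MO, BM, PX, AU, UY]
Visit MO; enqueue CZ → queue [BM, PX, AU, UY, CZ]
Visit BM → queue [PX, AU, UY, CZ]
Visit PX → queue [AU, UY, CZ]
Visit AU → queue [UY, CZ]
Visit UY → queue [CZ]
Visit CZ → queue []

DS WV QM AX VS AP YY XI LC MO BM PX AU UY CZ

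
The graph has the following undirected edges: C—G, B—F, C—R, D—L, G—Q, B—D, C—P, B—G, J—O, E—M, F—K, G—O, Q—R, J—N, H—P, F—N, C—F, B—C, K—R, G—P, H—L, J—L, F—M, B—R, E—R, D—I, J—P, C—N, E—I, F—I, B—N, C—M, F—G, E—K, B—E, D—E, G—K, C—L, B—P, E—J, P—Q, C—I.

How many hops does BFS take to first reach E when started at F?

Level 0: F
Level 1: B, C, G, I, K, M, N
Level 2: D, E, J, L, O, P, Q, R
Level 3: H
E first appears at level 2.

2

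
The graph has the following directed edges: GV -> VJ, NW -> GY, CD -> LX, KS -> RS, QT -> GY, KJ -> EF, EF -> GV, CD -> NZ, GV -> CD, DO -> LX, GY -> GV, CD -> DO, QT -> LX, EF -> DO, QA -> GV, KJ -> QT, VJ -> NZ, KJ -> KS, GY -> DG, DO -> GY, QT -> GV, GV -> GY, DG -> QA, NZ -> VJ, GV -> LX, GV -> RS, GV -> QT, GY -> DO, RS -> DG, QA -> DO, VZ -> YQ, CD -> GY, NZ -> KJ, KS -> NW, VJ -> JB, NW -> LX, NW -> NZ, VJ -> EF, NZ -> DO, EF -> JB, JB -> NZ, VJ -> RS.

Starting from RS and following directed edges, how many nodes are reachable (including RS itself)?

BFS from RS visits: RS, DG, QA, GV, DO, VJ, QT, LX, GY, CD, NZ, JB, EF, KJ, KS, NW
Reachable nodes: 16 of 18 total.

16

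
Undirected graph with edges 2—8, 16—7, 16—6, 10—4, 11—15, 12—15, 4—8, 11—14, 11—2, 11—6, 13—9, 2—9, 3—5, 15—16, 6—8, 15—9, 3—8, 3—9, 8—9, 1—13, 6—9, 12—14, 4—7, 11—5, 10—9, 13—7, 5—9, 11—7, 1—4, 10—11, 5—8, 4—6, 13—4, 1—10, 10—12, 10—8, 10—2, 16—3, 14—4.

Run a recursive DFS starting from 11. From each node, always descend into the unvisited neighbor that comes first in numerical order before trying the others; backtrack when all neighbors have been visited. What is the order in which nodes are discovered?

11 2 8 3 5 9 6 4 1 10 12 14 15 16 7 13

Visit 11
11 → 2
2 → 8
8 → 3
3 → 5
5 → 9
9 → 6
6 → 4
4 → 1
1 → 10
10 → 12
12 → 14
12 → 15
15 → 16
16 → 7
7 → 13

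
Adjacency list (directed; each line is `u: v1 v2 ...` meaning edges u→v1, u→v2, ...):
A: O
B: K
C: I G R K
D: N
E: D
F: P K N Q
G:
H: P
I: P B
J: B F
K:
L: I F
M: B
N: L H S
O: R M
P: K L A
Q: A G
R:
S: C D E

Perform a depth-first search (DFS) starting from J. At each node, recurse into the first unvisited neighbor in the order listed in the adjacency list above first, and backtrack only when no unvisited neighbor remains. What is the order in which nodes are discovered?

J B K F P L I A O R M N H S C G D E Q

Visit J
J → B
B → K
J → F
F → P
P → L
L → I
P → A
A → O
O → R
O → M
F → N
N → H
N → S
S → C
C → G
S → D
S → E
F → Q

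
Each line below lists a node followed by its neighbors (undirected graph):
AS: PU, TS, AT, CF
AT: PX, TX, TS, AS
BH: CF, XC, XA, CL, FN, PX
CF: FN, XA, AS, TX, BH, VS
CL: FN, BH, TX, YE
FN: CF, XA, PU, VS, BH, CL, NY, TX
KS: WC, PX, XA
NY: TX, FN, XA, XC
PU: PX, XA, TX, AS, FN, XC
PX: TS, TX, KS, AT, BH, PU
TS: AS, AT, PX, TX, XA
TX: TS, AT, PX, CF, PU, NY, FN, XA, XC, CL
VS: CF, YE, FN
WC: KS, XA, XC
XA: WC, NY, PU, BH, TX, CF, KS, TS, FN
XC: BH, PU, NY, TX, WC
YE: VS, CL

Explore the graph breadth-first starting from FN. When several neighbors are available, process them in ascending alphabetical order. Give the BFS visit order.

Visit FN; enqueue BH, CF, CL, NY, PU, TX, VS, XA → queue [BH, CF, CL, NY, PU, TX, VS, XA]
Visit BH; enqueue PX, XC → queue [CF, CL, NY, PU, TX, VS, XA, PX, XC]
Visit CF; enqueue AS → queue [CL, NY, PU, TX, VS, XA, PX, XC, AS]
Visit CL; enqueue YE → queue [NY, PU, TX, VS, XA, PX, XC, AS, YE]
Visit NY → queue [PU, TX, VS, XA, PX, XC, AS, YE]
Visit PU → queue [TX, VS, XA, PX, XC, AS, YE]
Visit TX; enqueue AT, TS → queue [VS, XA, PX, XC, AS, YE, AT, TS]
Visit VS → queue [XA, PX, XC, AS, YE, AT, TS]
Visit XA; enqueue KS, WC → queue [PX, XC, AS, YE, AT, TS, KS, WC]
Visit PX → queue [XC, AS, YE, AT, TS, KS, WC]
Visit XC → queue [AS, YE, AT, TS, KS, WC]
Visit AS → queue [YE, AT, TS, KS, WC]
Visit YE → queue [AT, TS, KS, WC]
Visit AT → queue [TS, KS, WC]
Visit TS → queue [KS, WC]
Visit KS → queue [WC]
Visit WC → queue []

FN -> BH -> CF -> CL -> NY -> PU -> TX -> VS -> XA -> PX -> XC -> AS -> YE -> AT -> TS -> KS -> WC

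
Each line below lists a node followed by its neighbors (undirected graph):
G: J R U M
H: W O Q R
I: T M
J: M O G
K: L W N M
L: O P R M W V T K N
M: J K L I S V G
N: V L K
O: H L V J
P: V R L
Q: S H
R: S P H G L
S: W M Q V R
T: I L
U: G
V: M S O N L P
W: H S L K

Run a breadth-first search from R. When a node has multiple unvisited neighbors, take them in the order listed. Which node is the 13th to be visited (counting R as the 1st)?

Visit R; enqueue S, P, H, G, L → queue [S, P, H, G, L]
Visit S; enqueue W, M, Q, V → queue [P, H, G, L, W, M, Q, V]
Visit P → queue [H, G, L, W, M, Q, V]
Visit H; enqueue O → queue [G, L, W, M, Q, V, O]
Visit G; enqueue J, U → queue [L, W, M, Q, V, O, J, U]
Visit L; enqueue T, K, N → queue [W, M, Q, V, O, J, U, T, K, N]
Visit W → queue [M, Q, V, O, J, U, T, K, N]
Visit M; enqueue I → queue [Q, V, O, J, U, T, K, N, I]
Visit Q → queue [V, O, J, U, T, K, N, I]
Visit V → queue [O, J, U, T, K, N, I]
Visit O → queue [J, U, T, K, N, I]
Visit J → queue [U, T, K, N, I]
Visit U → queue [T, K, N, I]
Visit T → queue [K, N, I]
Visit K → queue [N, I]
Visit N → queue [I]
Visit I → queue []

Visit order: R, S, P, H, G, L, W, M, Q, V, O, J, U, T, K, N, I

U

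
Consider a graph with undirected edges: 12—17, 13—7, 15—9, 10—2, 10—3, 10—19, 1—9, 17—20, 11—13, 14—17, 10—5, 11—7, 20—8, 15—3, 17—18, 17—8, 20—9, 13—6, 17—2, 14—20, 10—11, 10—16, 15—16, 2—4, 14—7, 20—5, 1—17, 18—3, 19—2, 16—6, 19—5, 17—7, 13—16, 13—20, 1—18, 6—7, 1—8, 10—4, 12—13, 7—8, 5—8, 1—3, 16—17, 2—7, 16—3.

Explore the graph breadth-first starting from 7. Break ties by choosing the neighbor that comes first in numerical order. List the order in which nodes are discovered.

7 -> 2 -> 6 -> 8 -> 11 -> 13 -> 14 -> 17 -> 4 -> 10 -> 19 -> 16 -> 1 -> 5 -> 20 -> 12 -> 18 -> 3 -> 15 -> 9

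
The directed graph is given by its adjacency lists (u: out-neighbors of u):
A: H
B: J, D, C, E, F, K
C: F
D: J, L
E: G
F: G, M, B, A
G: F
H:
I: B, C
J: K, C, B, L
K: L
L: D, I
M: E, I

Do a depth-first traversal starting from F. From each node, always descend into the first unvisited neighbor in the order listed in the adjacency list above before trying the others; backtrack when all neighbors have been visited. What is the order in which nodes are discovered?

F, G, M, E, I, B, J, K, L, D, C, A, H

Visit F
F → G
F → M
M → E
M → I
I → B
B → J
J → K
K → L
L → D
J → C
F → A
A → H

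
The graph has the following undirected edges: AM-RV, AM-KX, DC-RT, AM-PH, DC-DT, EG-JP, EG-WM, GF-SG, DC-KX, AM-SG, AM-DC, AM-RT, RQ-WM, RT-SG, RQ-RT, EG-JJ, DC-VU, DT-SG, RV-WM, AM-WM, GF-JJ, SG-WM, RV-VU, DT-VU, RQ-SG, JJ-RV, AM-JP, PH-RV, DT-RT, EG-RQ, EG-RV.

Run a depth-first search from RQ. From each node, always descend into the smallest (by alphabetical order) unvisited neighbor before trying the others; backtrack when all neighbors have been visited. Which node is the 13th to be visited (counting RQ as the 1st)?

Visit RQ
RQ → EG
EG → JJ
JJ → GF
GF → SG
SG → AM
AM → DC
DC → DT
DT → RT
DT → VU
VU → RV
RV → PH
RV → WM
DC → KX
AM → JP

Visit order: RQ, EG, JJ, GF, SG, AM, DC, DT, RT, VU, RV, PH, WM, KX, JP

WM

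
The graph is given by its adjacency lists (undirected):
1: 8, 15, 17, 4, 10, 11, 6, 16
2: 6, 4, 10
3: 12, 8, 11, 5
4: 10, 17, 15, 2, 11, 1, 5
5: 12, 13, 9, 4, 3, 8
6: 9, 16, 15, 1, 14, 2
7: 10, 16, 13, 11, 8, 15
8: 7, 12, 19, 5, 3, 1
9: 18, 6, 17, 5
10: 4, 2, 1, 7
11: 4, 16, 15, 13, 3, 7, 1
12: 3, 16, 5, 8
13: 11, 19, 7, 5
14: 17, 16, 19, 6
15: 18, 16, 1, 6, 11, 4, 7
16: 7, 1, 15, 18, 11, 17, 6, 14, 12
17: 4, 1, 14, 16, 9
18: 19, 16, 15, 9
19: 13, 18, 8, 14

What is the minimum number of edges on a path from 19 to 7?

2

Level 0: 19
Level 1: 8, 13, 14, 18
Level 2: 1, 3, 5, 6, 7, 9, 11, 12, 15, 16, 17
Level 3: 2, 4, 10
7 first appears at level 2.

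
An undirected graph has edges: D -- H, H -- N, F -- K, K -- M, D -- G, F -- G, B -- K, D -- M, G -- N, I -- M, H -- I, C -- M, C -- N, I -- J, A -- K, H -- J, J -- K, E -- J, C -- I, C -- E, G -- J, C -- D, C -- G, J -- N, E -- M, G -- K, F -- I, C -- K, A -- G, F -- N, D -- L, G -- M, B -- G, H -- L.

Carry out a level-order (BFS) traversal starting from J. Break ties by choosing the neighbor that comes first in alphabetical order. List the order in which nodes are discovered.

J, E, G, H, I, K, N, C, M, A, B, D, F, L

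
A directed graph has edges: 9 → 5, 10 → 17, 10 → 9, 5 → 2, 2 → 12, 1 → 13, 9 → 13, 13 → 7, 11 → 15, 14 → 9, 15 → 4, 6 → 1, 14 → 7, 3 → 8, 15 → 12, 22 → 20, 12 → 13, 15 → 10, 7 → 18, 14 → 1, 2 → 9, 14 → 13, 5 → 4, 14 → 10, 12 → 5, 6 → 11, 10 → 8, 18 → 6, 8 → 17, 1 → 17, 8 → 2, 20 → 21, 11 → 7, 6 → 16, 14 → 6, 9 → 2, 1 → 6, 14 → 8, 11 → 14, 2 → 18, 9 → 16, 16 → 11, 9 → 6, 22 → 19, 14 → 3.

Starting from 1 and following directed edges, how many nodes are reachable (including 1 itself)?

18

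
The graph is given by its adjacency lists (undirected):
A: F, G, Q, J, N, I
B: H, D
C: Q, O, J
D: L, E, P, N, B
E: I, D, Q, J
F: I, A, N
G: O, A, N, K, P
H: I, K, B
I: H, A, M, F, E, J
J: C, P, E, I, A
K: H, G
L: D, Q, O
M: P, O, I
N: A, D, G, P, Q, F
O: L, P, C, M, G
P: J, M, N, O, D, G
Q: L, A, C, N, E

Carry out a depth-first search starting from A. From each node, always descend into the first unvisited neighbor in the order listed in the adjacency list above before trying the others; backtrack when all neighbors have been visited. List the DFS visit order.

A, F, I, H, K, G, O, L, D, E, Q, C, J, P, M, N, B

Visit A
A → F
F → I
I → H
H → K
K → G
G → O
O → L
L → D
D → E
E → Q
Q → C
C → J
J → P
P → M
P → N
D → B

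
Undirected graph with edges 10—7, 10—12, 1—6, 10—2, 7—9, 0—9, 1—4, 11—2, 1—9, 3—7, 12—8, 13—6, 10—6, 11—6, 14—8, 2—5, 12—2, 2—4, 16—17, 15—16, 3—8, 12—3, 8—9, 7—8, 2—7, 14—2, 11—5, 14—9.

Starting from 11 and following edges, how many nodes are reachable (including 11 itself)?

15

BFS from 11 visits: 11, 6, 5, 2, 13, 10, 1, 14, 12, 7, 4, 9, 8, 3, 0
Reachable nodes: 15 of 18 total.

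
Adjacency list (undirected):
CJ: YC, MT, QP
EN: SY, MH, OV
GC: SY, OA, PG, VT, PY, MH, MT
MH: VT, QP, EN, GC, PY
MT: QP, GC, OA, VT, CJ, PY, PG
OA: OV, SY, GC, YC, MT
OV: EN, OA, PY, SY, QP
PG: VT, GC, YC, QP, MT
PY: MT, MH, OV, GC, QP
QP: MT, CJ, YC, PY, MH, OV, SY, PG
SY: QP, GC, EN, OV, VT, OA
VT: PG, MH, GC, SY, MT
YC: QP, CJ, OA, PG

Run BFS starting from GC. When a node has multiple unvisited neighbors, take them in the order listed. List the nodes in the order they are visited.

GC -> SY -> OA -> PG -> VT -> PY -> MH -> MT -> QP -> EN -> OV -> YC -> CJ

Visit GC; enqueue SY, OA, PG, VT, PY, MH, MT → queue [SY, OA, PG, VT, PY, MH, MT]
Visit SY; enqueue QP, EN, OV → queue [OA, PG, VT, PY, MH, MT, QP, EN, OV]
Visit OA; enqueue YC → queue [PG, VT, PY, MH, MT, QP, EN, OV, YC]
Visit PG → queue [VT, PY, MH, MT, QP, EN, OV, YC]
Visit VT → queue [PY, MH, MT, QP, EN, OV, YC]
Visit PY → queue [MH, MT, QP, EN, OV, YC]
Visit MH → queue [MT, QP, EN, OV, YC]
Visit MT; enqueue CJ → queue [QP, EN, OV, YC, CJ]
Visit QP → queue [EN, OV, YC, CJ]
Visit EN → queue [OV, YC, CJ]
Visit OV → queue [YC, CJ]
Visit YC → queue [CJ]
Visit CJ → queue []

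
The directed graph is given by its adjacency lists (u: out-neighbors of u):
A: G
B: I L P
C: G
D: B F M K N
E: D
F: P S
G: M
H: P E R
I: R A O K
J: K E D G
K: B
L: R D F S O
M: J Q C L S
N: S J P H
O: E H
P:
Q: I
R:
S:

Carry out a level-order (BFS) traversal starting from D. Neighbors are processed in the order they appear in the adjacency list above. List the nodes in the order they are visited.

Visit D; enqueue B, F, M, K, N → queue [B, F, M, K, N]
Visit B; enqueue I, L, P → queue [F, M, K, N, I, L, P]
Visit F; enqueue S → queue [M, K, N, I, L, P, S]
Visit M; enqueue J, Q, C → queue [K, N, I, L, P, S, J, Q, C]
Visit K → queue [N, I, L, P, S, J, Q, C]
Visit N; enqueue H → queue [I, L, P, S, J, Q, C, H]
Visit I; enqueue R, A, O → queue [L, P, S, J, Q, C, H, R, A, O]
Visit L → queue [P, S, J, Q, C, H, R, A, O]
Visit P → queue [S, J, Q, C, H, R, A, O]
Visit S → queue [J, Q, C, H, R, A, O]
Visit J; enqueue E, G → queue [Q, C, H, R, A, O, E, G]
Visit Q → queue [C, H, R, A, O, E, G]
Visit C → queue [H, R, A, O, E, G]
Visit H → queue [R, A, O, E, G]
Visit R → queue [A, O, E, G]
Visit A → queue [O, E, G]
Visit O → queue [E, G]
Visit E → queue [G]
Visit G → queue []

D → B → F → M → K → N → I → L → P → S → J → Q → C → H → R → A → O → E → G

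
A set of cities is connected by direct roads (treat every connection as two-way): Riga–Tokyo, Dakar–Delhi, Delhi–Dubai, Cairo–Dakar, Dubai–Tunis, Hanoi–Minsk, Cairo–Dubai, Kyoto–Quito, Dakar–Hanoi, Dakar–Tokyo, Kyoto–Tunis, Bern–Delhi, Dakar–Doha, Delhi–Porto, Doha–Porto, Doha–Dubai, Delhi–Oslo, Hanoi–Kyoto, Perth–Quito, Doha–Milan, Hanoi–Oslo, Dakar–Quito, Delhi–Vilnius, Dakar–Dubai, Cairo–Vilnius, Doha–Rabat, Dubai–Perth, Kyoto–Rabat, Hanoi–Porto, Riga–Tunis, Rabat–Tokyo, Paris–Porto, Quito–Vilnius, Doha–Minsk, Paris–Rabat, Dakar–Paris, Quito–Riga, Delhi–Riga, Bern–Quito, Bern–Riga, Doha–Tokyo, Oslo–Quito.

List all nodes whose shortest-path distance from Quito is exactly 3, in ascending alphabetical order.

Level 0: Quito
Level 1: Bern, Dakar, Kyoto, Oslo, Perth, Riga, Vilnius
Level 2: Cairo, Delhi, Doha, Dubai, Hanoi, Paris, Rabat, Tokyo, Tunis
Level 3: Milan, Minsk, Porto

Milan, Minsk, Porto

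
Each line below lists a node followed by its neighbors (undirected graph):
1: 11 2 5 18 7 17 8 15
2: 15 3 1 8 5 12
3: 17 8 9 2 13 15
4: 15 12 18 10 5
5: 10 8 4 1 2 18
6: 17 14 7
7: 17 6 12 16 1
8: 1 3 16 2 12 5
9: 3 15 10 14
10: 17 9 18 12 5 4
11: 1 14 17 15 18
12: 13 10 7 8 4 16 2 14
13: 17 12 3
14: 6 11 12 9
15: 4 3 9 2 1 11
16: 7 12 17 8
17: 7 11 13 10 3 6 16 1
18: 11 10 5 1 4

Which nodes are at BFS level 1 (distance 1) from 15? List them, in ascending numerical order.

Level 0: 15
Level 1: 1, 2, 3, 4, 9, 11
Level 2: 5, 7, 8, 10, 12, 13, 14, 17, 18
Level 3: 6, 16

1, 2, 3, 4, 9, 11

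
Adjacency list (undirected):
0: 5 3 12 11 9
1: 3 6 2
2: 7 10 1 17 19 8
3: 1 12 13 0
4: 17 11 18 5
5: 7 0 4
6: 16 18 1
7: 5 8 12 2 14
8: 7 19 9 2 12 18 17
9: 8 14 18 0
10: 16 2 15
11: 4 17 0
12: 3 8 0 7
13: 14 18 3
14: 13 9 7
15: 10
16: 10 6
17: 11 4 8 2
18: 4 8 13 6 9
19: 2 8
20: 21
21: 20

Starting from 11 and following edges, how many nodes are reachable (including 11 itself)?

BFS from 11 visits: 11, 4, 17, 0, 18, 5, 8, 2, 3, 12, 9, 13, 6, 7, 19, 10, 1, 14, 16, 15
Reachable nodes: 20 of 22 total.

20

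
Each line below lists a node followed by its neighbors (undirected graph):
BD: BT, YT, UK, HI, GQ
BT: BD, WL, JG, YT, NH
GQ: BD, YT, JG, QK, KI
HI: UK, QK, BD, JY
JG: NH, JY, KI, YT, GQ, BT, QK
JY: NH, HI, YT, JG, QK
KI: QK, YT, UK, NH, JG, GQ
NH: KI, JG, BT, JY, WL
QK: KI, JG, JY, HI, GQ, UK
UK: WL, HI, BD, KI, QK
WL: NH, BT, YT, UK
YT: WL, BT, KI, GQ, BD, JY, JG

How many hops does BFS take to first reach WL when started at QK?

Level 0: QK
Level 1: GQ, HI, JG, JY, KI, UK
Level 2: BD, BT, NH, WL, YT
WL first appears at level 2.

2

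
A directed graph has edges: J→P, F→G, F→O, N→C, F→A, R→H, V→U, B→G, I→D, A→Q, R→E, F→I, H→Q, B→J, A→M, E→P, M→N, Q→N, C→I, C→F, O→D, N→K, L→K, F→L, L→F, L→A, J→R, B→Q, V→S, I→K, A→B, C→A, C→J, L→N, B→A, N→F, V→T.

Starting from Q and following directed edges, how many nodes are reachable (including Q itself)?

18

BFS from Q visits: Q, N, K, F, C, O, L, I, G, A, J, D, M, B, R, P, H, E
Reachable nodes: 18 of 22 total.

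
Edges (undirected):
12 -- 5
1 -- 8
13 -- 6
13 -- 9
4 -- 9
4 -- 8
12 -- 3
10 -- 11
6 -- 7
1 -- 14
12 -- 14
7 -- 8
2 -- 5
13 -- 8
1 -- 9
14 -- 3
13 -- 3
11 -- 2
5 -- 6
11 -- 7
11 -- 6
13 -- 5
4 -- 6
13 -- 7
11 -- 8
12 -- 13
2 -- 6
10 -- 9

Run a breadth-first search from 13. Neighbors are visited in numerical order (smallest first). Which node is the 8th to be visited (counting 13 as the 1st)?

Visit 13; enqueue 3, 5, 6, 7, 8, 9, 12 → queue [3, 5, 6, 7, 8, 9, 12]
Visit 3; enqueue 14 → queue [5, 6, 7, 8, 9, 12, 14]
Visit 5; enqueue 2 → queue [6, 7, 8, 9, 12, 14, 2]
Visit 6; enqueue 4, 11 → queue [7, 8, 9, 12, 14, 2, 4, 11]
Visit 7 → queue [8, 9, 12, 14, 2, 4, 11]
Visit 8; enqueue 1 → queue [9, 12, 14, 2, 4, 11, 1]
Visit 9; enqueue 10 → queue [12, 14, 2, 4, 11, 1, 10]
Visit 12 → queue [14, 2, 4, 11, 1, 10]
Visit 14 → queue [2, 4, 11, 1, 10]
Visit 2 → queue [4, 11, 1, 10]
Visit 4 → queue [11, 1, 10]
Visit 11 → queue [1, 10]
Visit 1 → queue [10]
Visit 10 → queue []

Visit order: 13, 3, 5, 6, 7, 8, 9, 12, 14, 2, 4, 11, 1, 10

12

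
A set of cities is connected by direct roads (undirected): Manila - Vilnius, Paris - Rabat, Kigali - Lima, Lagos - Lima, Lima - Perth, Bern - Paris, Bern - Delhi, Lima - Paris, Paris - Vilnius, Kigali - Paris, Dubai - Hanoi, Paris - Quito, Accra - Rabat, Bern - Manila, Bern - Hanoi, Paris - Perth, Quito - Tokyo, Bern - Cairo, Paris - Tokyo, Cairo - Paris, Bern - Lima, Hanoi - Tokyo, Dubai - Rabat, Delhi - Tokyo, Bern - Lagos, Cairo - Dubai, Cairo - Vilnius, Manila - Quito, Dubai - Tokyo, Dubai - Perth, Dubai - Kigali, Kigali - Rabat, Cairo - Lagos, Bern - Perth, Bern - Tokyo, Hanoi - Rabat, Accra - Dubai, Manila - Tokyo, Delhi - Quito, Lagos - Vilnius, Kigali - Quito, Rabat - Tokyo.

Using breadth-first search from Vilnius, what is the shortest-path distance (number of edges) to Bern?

2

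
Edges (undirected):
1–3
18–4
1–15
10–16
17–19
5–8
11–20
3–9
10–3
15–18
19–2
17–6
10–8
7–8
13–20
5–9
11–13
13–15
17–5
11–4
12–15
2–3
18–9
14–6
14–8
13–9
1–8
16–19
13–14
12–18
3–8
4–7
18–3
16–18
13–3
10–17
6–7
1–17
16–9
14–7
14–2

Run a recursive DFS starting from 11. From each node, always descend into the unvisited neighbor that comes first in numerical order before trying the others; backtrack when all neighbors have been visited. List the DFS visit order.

Visit 11
11 → 4
4 → 7
7 → 6
6 → 14
14 → 2
2 → 3
3 → 1
1 → 8
8 → 5
5 → 9
9 → 13
13 → 15
15 → 12
12 → 18
18 → 16
16 → 10
10 → 17
17 → 19
13 → 20

11 -> 4 -> 7 -> 6 -> 14 -> 2 -> 3 -> 1 -> 8 -> 5 -> 9 -> 13 -> 15 -> 12 -> 18 -> 16 -> 10 -> 17 -> 19 -> 20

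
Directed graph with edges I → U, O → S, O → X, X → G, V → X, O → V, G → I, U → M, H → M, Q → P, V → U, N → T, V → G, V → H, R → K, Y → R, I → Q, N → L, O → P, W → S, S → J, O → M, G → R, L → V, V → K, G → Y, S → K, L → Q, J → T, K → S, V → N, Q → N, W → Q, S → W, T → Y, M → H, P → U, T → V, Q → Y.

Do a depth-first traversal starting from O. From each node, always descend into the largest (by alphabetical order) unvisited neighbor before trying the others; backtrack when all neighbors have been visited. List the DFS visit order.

O -> X -> G -> Y -> R -> K -> S -> W -> Q -> P -> U -> M -> H -> N -> T -> V -> L -> J -> I

Visit O
O → X
X → G
G → Y
Y → R
R → K
K → S
S → W
W → Q
Q → P
P → U
U → M
M → H
Q → N
N → T
T → V
N → L
S → J
G → I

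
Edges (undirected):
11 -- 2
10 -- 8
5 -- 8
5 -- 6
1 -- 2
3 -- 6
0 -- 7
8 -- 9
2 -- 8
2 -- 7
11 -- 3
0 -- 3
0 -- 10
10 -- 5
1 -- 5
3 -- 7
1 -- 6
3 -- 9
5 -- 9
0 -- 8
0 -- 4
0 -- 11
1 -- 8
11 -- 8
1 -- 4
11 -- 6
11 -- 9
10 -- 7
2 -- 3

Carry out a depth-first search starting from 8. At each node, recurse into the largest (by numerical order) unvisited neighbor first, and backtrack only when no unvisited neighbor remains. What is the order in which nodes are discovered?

8, 11, 9, 5, 10, 7, 3, 6, 1, 4, 0, 2

Visit 8
8 → 11
11 → 9
9 → 5
5 → 10
10 → 7
7 → 3
3 → 6
6 → 1
1 → 4
4 → 0
1 → 2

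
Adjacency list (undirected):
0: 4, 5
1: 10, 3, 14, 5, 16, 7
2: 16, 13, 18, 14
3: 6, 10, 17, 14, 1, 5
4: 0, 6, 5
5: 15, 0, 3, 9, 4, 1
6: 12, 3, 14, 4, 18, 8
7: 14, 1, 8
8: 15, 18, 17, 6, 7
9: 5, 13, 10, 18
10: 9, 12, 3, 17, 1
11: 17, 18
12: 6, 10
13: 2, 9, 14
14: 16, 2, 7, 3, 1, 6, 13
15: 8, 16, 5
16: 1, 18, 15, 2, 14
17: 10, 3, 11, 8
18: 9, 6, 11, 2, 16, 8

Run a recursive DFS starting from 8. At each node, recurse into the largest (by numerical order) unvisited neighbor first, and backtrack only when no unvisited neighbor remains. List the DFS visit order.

Visit 8
8 → 18
18 → 16
16 → 15
15 → 5
5 → 9
9 → 13
13 → 14
14 → 7
7 → 1
1 → 10
10 → 17
17 → 11
17 → 3
3 → 6
6 → 12
6 → 4
4 → 0
14 → 2

8 → 18 → 16 → 15 → 5 → 9 → 13 → 14 → 7 → 1 → 10 → 17 → 11 → 3 → 6 → 12 → 4 → 0 → 2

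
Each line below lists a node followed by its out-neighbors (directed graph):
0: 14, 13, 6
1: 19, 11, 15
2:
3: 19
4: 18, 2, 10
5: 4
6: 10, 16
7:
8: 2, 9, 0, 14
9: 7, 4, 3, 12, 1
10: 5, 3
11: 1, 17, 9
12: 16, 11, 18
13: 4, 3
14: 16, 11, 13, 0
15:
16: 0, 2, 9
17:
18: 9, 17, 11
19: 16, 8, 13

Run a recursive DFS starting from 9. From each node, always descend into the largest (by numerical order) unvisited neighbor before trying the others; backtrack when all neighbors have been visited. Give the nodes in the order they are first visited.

9, 12, 18, 17, 11, 1, 19, 16, 2, 0, 14, 13, 4, 10, 5, 3, 6, 8, 15, 7

Visit 9
9 → 12
12 → 18
18 → 17
18 → 11
11 → 1
1 → 19
19 → 16
16 → 2
16 → 0
0 → 14
14 → 13
13 → 4
4 → 10
10 → 5
10 → 3
0 → 6
19 → 8
1 → 15
9 → 7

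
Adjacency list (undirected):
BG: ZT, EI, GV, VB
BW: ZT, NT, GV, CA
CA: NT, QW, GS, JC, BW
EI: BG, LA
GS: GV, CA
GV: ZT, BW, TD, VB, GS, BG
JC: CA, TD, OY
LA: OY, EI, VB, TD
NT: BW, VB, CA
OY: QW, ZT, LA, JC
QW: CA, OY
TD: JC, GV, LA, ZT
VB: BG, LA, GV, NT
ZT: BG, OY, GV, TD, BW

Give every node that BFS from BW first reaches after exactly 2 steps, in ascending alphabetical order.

BG, GS, JC, OY, QW, TD, VB

Level 0: BW
Level 1: CA, GV, NT, ZT
Level 2: BG, GS, JC, OY, QW, TD, VB
Level 3: EI, LA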